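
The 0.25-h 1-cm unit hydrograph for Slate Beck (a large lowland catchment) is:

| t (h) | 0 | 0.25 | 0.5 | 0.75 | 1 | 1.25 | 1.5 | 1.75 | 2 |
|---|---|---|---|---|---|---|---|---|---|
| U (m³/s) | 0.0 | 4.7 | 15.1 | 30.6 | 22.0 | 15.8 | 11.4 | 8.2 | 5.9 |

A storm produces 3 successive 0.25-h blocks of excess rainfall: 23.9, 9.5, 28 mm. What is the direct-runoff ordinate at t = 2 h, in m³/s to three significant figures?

By discrete convolution, Q_j = Σ (P_i / 10 mm) · U_{j−i}.
At t = 2 h (j=8): Q = (23.9/10)·5.9 + (9.5/10)·8.2 + (28/10)·11.4 = 53.8 m³/s.

Q ≈ 53.8 m³/s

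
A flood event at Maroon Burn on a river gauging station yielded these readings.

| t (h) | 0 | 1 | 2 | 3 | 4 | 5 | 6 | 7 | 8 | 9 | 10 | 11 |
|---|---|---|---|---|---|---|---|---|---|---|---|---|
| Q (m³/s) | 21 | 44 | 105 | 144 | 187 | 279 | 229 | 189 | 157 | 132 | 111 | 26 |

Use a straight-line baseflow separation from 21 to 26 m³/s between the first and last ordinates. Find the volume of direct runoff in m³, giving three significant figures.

V ≈ 4.83 × 10^6 m³

Direct-runoff ordinates (Q − Q_b): 0.00, 22.55, 83.09, 121.64, 164.18, 255.73, 205.27, 164.82, 132.36, 106.91, 85.45, 0.00 m³/s.
ΣQ_DR = 1342 m³/s.
With Δt = 1 h = 3600 s, V = ΣQ_DR · Δt = 1342 × 3600 = 4.83 × 10^6 m³.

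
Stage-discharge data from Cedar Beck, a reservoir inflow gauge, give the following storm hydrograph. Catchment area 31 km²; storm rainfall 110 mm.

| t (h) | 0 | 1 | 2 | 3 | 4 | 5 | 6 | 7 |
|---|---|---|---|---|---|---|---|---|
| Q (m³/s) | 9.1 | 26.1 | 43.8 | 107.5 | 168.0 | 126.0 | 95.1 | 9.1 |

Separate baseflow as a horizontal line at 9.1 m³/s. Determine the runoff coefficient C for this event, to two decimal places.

C ≈ 0.54

ΣQ_DR = 511.9 m³/s; V = ΣQ_DR·Δt = 1.843 × 10^6 m³.
Runoff depth d = V / A = 59.45 mm.
C = d / P = 59.45 / 110 = 0.54.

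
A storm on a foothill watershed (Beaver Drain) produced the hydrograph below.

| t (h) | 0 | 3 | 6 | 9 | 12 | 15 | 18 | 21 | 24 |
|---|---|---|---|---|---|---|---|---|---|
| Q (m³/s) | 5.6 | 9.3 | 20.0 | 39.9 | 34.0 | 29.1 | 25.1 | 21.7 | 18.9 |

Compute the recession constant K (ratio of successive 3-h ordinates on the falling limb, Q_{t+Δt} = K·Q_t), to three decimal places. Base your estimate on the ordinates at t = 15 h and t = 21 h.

Using the recession-limb readings at t = 15 h and t = 21 h: Q falls from 29.1 to 21.7 m³/s over 2 intervals.
K = (Q₂/Q₁)^(1/2) = (21.7/29.1)^(1/2) = 0.864.

K ≈ 0.864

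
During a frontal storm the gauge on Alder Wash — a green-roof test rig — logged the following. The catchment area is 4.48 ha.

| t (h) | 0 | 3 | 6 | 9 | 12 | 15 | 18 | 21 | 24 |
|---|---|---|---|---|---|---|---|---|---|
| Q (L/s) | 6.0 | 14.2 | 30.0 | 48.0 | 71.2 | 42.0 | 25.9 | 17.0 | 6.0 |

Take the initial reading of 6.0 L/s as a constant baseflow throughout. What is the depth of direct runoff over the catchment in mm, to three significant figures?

Direct runoff: 0.0, 8.2, 24.0, 42.0, 65.2, 36.0, 19.9, 11.0, 0.0 L/s; ΣQ_DR = 206.3 L/s.
V = ΣQ_DR · Δt = 206.3 × 10800 s = 2.228 × 10^6 L.
Over A = 4.48 ha, depth = V / A = 49.7 mm.

d ≈ 49.7 mm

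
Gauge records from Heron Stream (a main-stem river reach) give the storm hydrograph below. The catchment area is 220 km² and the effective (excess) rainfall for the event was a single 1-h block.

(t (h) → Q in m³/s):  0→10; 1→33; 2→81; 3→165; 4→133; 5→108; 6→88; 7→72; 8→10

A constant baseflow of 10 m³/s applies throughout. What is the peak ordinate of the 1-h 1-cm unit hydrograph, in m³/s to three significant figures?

Direct runoff: 0.0, 23.0, 71.0, 155.0, 123.0, 98.0, 78.0, 62.0, 0.0 m³/s; ΣQ_DR = 610.0 m³/s, peak = 155.0 m³/s.
Runoff depth d = ΣQ_DR·Δt / A = 610.0 × 3600 / (220 km²) = 9.982 mm.
The 1-cm UH is the DRH scaled by (10 mm)/d, so U_p = 155.0 × 10/9.982 = 155 m³/s.

U_p ≈ 155 m³/s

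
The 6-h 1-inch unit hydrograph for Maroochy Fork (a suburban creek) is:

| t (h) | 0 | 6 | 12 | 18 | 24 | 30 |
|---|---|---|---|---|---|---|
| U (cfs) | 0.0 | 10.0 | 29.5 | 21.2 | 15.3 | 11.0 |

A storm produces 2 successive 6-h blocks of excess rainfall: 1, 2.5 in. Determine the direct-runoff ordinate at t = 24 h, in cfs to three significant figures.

Q ≈ 68.3 cfs

By discrete convolution, Q_j = Σ (P_i / 1 in) · U_{j−i}.
At t = 24 h (j=4): Q = (1/1)·15.3 + (2.5/1)·21.2 = 68.3 cfs.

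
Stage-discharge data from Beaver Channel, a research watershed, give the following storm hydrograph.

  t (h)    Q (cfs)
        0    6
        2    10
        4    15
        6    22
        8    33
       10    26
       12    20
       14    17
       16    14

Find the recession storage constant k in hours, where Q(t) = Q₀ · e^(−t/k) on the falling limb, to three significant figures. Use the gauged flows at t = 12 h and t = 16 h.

On the falling limb, Q drops from 20 to 14 cfs between t = 12 h and t = 16 h (Δt = 4 h).
k = −Δt / ln(Q₂/Q₁) = −4 / ln(14/20) = 11.2 h.

k ≈ 11.2 h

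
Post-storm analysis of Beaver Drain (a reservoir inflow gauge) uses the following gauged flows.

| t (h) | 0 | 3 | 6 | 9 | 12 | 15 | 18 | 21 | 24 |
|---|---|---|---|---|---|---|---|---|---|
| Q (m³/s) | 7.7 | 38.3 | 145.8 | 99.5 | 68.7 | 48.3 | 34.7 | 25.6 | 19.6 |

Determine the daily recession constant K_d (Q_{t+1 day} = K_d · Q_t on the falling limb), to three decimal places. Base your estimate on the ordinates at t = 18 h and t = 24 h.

K_d ≈ 0.102

Between t = 18 h and t = 24 h the flow falls from 34.7 to 19.6 m³/s over 2×3 h = 6 h.
Per-interval ratio K = (19.6/34.7)^(1/2) = 0.7516; K_d = K^(24/3) = 0.102.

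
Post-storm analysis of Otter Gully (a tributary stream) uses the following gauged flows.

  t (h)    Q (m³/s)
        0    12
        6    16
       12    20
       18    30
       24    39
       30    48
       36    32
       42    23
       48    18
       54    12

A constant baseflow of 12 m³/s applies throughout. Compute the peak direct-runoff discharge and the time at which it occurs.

Q_p = 36.0 m³/s at t = 30 h

Subtracting baseflow gives direct-runoff ordinates: 0.0, 4.0, 8.0, 18.0, 27.0, 36.0, 20.0, 11.0, 6.0, 0.0 m³/s.
The maximum is 36.0 m³/s, occurring at the reading for t = 30 h.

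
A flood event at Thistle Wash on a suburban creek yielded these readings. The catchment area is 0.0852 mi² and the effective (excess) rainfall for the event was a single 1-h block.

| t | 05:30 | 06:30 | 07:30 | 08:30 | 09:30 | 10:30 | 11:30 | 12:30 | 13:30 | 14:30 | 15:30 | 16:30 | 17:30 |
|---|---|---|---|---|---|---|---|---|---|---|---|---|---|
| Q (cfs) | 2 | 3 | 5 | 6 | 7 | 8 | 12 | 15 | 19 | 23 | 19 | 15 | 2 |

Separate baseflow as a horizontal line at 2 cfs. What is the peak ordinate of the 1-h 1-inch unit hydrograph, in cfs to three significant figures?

Direct runoff: 0.0, 1.0, 3.0, 4.0, 5.0, 6.0, 10.0, 13.0, 17.0, 21.0, 17.0, 13.0, 0.0 cfs; ΣQ_DR = 110.0 cfs, peak = 21.0 cfs.
Runoff depth d = ΣQ_DR·Δt / A = 110.0 × 3600 / (0.0852 mi²) = 2.001 in.
The 1-inch UH is the DRH scaled by (1 in)/d, so U_p = 21.0 × 1/2.001 = 10.5 cfs.

U_p ≈ 10.5 cfs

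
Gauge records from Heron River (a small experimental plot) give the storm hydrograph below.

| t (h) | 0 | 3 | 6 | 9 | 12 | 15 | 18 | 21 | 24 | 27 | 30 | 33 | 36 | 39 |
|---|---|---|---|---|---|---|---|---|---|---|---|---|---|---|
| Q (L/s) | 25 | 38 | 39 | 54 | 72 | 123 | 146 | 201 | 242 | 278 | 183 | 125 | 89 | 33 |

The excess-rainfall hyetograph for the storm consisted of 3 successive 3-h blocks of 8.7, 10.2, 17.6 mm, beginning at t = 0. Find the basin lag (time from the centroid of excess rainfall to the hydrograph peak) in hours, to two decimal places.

t_L ≈ 21.77 h

Centroid of excess rainfall: t_c = Σ P_i·t̄_i / ΣP_i = 5.2315 h (block centres at 1.5, 4.5, 7.5 h).
Hydrograph peak occurs at t = 27 h, so basin lag t_L = 27 − 5.2315 = 21.77 h.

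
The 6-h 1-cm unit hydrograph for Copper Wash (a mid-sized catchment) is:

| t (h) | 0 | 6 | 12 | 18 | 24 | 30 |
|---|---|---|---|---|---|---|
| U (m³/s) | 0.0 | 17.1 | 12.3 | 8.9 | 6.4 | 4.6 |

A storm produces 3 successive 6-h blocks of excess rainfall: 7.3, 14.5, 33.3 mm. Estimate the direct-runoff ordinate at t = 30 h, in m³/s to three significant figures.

By discrete convolution, Q_j = Σ (P_i / 10 mm) · U_{j−i}.
At t = 30 h (j=5): Q = (7.3/10)·4.6 + (14.5/10)·6.4 + (33.3/10)·8.9 = 42.3 m³/s.

Q ≈ 42.3 m³/s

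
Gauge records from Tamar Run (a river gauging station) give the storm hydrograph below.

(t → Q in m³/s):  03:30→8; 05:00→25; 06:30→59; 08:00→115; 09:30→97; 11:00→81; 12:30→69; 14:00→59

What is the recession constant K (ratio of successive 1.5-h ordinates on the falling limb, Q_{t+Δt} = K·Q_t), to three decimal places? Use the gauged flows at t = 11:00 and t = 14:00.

K ≈ 0.853

Using the recession-limb readings at t = 11:00 and t = 14:00: Q falls from 81 to 59 m³/s over 2 intervals.
K = (Q₂/Q₁)^(1/2) = (59/81)^(1/2) = 0.853.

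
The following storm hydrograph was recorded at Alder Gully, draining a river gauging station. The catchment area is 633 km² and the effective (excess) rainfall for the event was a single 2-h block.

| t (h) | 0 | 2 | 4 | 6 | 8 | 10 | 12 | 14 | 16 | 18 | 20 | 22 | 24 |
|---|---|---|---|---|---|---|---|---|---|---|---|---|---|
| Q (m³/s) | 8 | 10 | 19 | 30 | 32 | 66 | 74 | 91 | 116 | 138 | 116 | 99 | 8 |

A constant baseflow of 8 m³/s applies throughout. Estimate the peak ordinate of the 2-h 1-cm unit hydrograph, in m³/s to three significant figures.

U_p ≈ 163 m³/s

Direct runoff: 0.0, 2.0, 11.0, 22.0, 24.0, 58.0, 66.0, 83.0, 108.0, 130.0, 108.0, 91.0, 0.0 m³/s; ΣQ_DR = 703.0 m³/s, peak = 130.0 m³/s.
Runoff depth d = ΣQ_DR·Δt / A = 703.0 × 7200 / (633 km²) = 7.996 mm.
The 1-cm UH is the DRH scaled by (10 mm)/d, so U_p = 130.0 × 10/7.996 = 163 m³/s.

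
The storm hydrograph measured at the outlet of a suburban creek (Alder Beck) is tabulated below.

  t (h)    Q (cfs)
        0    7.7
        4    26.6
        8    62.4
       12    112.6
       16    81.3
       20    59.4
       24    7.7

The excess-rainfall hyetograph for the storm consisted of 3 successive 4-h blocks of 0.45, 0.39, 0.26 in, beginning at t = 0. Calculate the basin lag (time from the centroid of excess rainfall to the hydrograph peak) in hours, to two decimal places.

t_L ≈ 6.69 h

Centroid of excess rainfall: t_c = Σ P_i·t̄_i / ΣP_i = 5.3091 h (block centres at 2, 6, 10 h).
Hydrograph peak occurs at t = 12 h, so basin lag t_L = 12 − 5.3091 = 6.69 h.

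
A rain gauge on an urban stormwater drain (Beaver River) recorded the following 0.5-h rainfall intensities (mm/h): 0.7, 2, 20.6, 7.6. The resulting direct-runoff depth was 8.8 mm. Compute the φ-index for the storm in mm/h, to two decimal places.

Only the 2 blocks with intensity above φ contribute runoff: 20.6, 7.6 mm/h.
Σ(I−φ)·Δt = d  ⇒  (20.6+7.6 − 2φ)·0.5 = 8.8
φ = (28.20 − 8.8/0.5) / 2 = 5.30 mm/h.

φ ≈ 5.30 mm/h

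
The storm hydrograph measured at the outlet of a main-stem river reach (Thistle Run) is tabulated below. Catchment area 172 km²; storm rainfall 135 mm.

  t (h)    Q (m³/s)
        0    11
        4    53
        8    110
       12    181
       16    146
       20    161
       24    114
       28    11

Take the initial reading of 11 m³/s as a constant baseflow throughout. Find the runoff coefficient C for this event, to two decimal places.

ΣQ_DR = 699.0 m³/s; V = ΣQ_DR·Δt = 1.007 × 10^7 m³.
Runoff depth d = V / A = 58.52 mm.
C = d / P = 58.52 / 135 = 0.43.

C ≈ 0.43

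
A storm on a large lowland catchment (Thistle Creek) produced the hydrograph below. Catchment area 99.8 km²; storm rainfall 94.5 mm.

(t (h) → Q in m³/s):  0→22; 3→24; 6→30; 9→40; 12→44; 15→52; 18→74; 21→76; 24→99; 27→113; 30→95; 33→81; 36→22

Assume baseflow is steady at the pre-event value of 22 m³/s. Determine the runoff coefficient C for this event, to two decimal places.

ΣQ_DR = 486.0 m³/s; V = ΣQ_DR·Δt = 5.249 × 10^6 m³.
Runoff depth d = V / A = 52.59 mm.
C = d / P = 52.59 / 94.5 = 0.56.

C ≈ 0.56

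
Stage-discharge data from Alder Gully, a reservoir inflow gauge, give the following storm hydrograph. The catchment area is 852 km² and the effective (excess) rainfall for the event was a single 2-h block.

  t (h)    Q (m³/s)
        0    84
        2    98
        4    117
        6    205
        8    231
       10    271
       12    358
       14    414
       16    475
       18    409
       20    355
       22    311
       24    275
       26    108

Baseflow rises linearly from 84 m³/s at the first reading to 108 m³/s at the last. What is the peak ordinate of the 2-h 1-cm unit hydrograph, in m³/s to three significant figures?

U_p ≈ 188 m³/s

Direct runoff: 0.00, 12.15, 29.31, 115.46, 139.62, 177.77, 262.92, 317.08, 376.23, 308.38, 252.54, 206.69, 168.85, 0.00 m³/s; ΣQ_DR = 2367 m³/s, peak = 376.23 m³/s.
Runoff depth d = ΣQ_DR·Δt / A = 2367 × 7200 / (852 km²) = 20.00 mm.
The 1-cm UH is the DRH scaled by (10 mm)/d, so U_p = 376.23 × 10/20.00 = 188 m³/s.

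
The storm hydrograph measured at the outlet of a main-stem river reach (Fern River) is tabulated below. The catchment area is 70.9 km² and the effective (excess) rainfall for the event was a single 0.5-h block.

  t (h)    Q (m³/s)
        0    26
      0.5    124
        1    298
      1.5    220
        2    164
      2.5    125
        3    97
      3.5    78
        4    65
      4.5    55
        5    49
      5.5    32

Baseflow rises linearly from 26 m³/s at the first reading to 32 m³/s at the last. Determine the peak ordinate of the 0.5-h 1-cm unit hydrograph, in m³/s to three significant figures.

U_p ≈ 108 m³/s

Direct runoff: 0.00, 97.45, 270.91, 192.36, 135.82, 96.27, 67.73, 48.18, 34.64, 24.09, 17.55, 0.00 m³/s; ΣQ_DR = 985.0 m³/s, peak = 270.91 m³/s.
Runoff depth d = ΣQ_DR·Δt / A = 985.0 × 1800 / (70.9 km²) = 25.01 mm.
The 1-cm UH is the DRH scaled by (10 mm)/d, so U_p = 270.91 × 10/25.01 = 108 m³/s.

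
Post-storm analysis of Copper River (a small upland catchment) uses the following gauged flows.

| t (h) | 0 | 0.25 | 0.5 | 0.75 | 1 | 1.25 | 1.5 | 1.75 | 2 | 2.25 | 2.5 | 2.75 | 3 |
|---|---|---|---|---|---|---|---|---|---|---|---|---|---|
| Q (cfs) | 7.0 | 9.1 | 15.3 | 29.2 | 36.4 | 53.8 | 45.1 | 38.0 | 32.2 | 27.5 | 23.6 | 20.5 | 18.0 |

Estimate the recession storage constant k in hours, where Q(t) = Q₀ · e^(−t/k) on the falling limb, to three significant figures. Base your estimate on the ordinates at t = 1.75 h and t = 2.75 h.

On the falling limb, Q drops from 38.0 to 20.5 cfs between t = 1.75 h and t = 2.75 h (Δt = 1 h).
k = −Δt / ln(Q₂/Q₁) = −1 / ln(20.5/38.0) = 1.62 h.

k ≈ 1.62 h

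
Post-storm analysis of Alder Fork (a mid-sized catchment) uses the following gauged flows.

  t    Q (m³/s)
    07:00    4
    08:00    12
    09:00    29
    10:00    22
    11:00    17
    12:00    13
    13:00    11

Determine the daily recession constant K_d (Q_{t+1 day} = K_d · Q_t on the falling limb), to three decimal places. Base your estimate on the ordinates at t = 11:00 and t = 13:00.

K_d ≈ 0.005

Between t = 11:00 and t = 13:00 the flow falls from 17 to 11 m³/s over 2×1 h = 2 h.
Per-interval ratio K = (11/17)^(1/2) = 0.8044; K_d = K^(24/1) = 0.005.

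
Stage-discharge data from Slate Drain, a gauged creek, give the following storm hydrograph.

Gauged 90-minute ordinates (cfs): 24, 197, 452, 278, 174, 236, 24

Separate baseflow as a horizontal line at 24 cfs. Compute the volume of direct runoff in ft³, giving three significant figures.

Direct-runoff ordinates (Q − Q_b): 0.0, 173.0, 428.0, 254.0, 150.0, 212.0, 0.0 cfs.
ΣQ_DR = 1217 cfs.
With Δt = 1.5 h = 5400 s, V = ΣQ_DR · Δt = 1217 × 5400 = 6.57 × 10^6 ft³.

V ≈ 6.57 × 10^6 ft³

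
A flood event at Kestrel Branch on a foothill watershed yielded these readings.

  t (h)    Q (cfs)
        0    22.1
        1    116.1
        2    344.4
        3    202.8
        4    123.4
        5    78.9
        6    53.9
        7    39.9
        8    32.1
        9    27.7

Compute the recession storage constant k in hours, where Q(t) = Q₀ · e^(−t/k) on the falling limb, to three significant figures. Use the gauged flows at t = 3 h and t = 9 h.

k ≈ 3.01 h

On the falling limb, Q drops from 202.8 to 27.7 cfs between t = 3 h and t = 9 h (Δt = 6 h).
k = −Δt / ln(Q₂/Q₁) = −6 / ln(27.7/202.8) = 3.01 h.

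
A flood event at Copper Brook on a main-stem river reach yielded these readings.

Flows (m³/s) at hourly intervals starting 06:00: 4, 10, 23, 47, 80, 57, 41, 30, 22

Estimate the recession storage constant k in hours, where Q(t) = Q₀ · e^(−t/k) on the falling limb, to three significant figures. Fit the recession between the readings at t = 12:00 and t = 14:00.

On the falling limb, Q drops from 41 to 22 m³/s between t = 12:00 and t = 14:00 (Δt = 2 h).
k = −Δt / ln(Q₂/Q₁) = −2 / ln(22/41) = 3.21 h.

k ≈ 3.21 h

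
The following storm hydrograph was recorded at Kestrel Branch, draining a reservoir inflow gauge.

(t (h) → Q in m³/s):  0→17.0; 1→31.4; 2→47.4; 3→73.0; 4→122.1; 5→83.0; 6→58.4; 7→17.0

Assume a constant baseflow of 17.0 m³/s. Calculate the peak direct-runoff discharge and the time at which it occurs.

Subtracting baseflow gives direct-runoff ordinates: 0.0, 14.4, 30.4, 56.0, 105.1, 66.0, 41.4, 0.0 m³/s.
The maximum is 105.1 m³/s, occurring at the reading for t = 4 h.

Q_p = 105.1 m³/s at t = 4 h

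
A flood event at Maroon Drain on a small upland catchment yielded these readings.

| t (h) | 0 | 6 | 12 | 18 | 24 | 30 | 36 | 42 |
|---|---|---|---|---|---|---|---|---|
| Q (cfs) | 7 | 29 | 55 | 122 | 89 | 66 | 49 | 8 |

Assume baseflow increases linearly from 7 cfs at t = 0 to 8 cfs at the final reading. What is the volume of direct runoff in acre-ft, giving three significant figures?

Direct-runoff ordinates (Q − Q_b): 0.00, 21.86, 47.71, 114.57, 81.43, 58.29, 41.14, 0.00 cfs.
ΣQ_DR = 365.0 cfs.
With Δt = 6 h = 21600 s, V = ΣQ_DR · Δt = 365.0 × 21600 = 7.88 × 10^6 ft³ = 181 acre-ft.

V ≈ 181 acre-ft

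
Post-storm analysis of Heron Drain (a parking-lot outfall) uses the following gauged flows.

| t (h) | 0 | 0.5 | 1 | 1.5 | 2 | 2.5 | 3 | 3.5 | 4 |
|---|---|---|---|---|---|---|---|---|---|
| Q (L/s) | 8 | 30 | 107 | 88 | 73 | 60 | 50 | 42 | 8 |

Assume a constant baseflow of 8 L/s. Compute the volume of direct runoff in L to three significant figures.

Direct-runoff ordinates (Q − Q_b): 0.0, 22.0, 99.0, 80.0, 65.0, 52.0, 42.0, 34.0, 0.0 L/s.
ΣQ_DR = 394.0 L/s.
With Δt = 0.5 h = 1800 s, V = ΣQ_DR · Δt = 394.0 × 1800 = 7.09 × 10^5 L.

V ≈ 7.09 × 10^5 L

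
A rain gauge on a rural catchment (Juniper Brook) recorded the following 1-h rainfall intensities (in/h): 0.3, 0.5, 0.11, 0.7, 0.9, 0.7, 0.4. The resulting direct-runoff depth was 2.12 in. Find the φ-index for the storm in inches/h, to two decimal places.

φ ≈ 0.23 in/h

Only the 6 blocks with intensity above φ contribute runoff: 0.3, 0.5, 0.7, 0.9, 0.7, 0.4 in/h.
Σ(I−φ)·Δt = d  ⇒  (0.3+0.5+0.7+0.9+0.7+0.4 − 6φ)·1 = 2.12
φ = (3.500 − 2.12/1) / 6 = 0.23 in/h.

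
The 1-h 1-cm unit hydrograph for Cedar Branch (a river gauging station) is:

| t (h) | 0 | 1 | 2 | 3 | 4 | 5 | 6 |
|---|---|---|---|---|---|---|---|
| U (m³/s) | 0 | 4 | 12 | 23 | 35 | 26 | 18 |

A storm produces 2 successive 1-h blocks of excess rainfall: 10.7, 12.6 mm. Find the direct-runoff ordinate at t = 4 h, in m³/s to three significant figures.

By discrete convolution, Q_j = Σ (P_i / 10 mm) · U_{j−i}.
At t = 4 h (j=4): Q = (10.7/10)·35 + (12.6/10)·23 = 66.4 m³/s.

Q ≈ 66.4 m³/s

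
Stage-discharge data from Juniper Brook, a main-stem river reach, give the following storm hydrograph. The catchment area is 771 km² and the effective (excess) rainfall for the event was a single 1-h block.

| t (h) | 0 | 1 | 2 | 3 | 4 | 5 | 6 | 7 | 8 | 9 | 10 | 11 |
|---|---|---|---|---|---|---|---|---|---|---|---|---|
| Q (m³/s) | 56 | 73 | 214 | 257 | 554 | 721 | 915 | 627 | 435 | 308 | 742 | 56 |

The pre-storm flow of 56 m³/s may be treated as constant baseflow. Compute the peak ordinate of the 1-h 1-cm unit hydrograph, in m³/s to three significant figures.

Direct runoff: 0.0, 17.0, 158.0, 201.0, 498.0, 665.0, 859.0, 571.0, 379.0, 252.0, 686.0, 0.0 m³/s; ΣQ_DR = 4286 m³/s, peak = 859.0 m³/s.
Runoff depth d = ΣQ_DR·Δt / A = 4286 × 3600 / (771 km²) = 20.01 mm.
The 1-cm UH is the DRH scaled by (10 mm)/d, so U_p = 859.0 × 10/20.01 = 429 m³/s.

U_p ≈ 429 m³/s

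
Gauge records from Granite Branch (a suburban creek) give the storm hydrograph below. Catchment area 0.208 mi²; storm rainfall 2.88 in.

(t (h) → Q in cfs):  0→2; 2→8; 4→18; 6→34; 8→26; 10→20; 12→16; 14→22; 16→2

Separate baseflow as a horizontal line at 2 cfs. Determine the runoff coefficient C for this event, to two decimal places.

ΣQ_DR = 130.0 cfs; V = ΣQ_DR·Δt = 9.360 × 10^5 ft³.
Runoff depth d = V / A = 1.937 in.
C = d / P = 1.937 / 2.88 = 0.67.

C ≈ 0.67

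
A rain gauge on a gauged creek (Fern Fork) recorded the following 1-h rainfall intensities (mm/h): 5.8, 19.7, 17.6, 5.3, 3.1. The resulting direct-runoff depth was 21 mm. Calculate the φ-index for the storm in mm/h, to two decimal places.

Only the 2 blocks with intensity above φ contribute runoff: 19.7, 17.6 mm/h.
Σ(I−φ)·Δt = d  ⇒  (19.7+17.6 − 2φ)·1 = 21
φ = (37.30 − 21/1) / 2 = 8.15 mm/h.

φ ≈ 8.15 mm/h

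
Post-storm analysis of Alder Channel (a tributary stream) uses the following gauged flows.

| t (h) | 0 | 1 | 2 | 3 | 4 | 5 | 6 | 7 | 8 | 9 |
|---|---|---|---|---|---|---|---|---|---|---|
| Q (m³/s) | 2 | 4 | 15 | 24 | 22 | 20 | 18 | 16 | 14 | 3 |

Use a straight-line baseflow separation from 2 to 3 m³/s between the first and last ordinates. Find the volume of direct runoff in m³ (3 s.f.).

V ≈ 4.07 × 10^5 m³

Direct-runoff ordinates (Q − Q_b): 0.00, 1.89, 12.78, 21.67, 19.56, 17.44, 15.33, 13.22, 11.11, 0.00 m³/s.
ΣQ_DR = 113.0 m³/s.
With Δt = 1 h = 3600 s, V = ΣQ_DR · Δt = 113.0 × 3600 = 4.07 × 10^5 m³.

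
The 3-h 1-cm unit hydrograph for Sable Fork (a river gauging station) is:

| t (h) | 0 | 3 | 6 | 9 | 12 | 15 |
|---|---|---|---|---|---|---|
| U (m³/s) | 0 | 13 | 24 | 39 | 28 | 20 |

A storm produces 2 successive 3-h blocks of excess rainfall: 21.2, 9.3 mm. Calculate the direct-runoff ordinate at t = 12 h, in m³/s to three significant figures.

By discrete convolution, Q_j = Σ (P_i / 10 mm) · U_{j−i}.
At t = 12 h (j=4): Q = (21.2/10)·28 + (9.3/10)·39 = 95.6 m³/s.

Q ≈ 95.6 m³/s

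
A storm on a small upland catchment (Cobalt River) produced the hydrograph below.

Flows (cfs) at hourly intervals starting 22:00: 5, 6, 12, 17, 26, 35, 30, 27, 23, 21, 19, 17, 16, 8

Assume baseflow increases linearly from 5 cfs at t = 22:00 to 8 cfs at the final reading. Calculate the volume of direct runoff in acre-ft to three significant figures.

V ≈ 14.1 acre-ft

Direct-runoff ordinates (Q − Q_b): 0.00, 0.77, 6.54, 11.31, 20.08, 28.85, 23.62, 20.38, 16.15, 13.92, 11.69, 9.46, 8.23, 0.00 cfs.
ΣQ_DR = 171.0 cfs.
With Δt = 1 h = 3600 s, V = ΣQ_DR · Δt = 171.0 × 3600 = 6.16 × 10^5 ft³ = 14.1 acre-ft.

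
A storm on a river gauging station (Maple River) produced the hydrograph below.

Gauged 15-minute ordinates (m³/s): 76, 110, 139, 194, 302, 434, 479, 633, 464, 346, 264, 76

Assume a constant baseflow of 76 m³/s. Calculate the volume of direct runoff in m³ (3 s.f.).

V ≈ 2.34 × 10^6 m³

Direct-runoff ordinates (Q − Q_b): 0.0, 34.0, 63.0, 118.0, 226.0, 358.0, 403.0, 557.0, 388.0, 270.0, 188.0, 0.0 m³/s.
ΣQ_DR = 2605 m³/s.
With Δt = 0.25 h = 900 s, V = ΣQ_DR · Δt = 2605 × 900 = 2.34 × 10^6 m³.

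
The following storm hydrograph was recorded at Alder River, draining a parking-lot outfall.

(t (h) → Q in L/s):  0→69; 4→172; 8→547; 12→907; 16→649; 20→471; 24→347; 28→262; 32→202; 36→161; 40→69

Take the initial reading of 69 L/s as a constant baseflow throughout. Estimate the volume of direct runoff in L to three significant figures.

V ≈ 4.46 × 10^7 L

Direct-runoff ordinates (Q − Q_b): 0.0, 103.0, 478.0, 838.0, 580.0, 402.0, 278.0, 193.0, 133.0, 92.0, 0.0 L/s.
ΣQ_DR = 3097 L/s.
With Δt = 4 h = 14400 s, V = ΣQ_DR · Δt = 3097 × 14400 = 4.46 × 10^7 L.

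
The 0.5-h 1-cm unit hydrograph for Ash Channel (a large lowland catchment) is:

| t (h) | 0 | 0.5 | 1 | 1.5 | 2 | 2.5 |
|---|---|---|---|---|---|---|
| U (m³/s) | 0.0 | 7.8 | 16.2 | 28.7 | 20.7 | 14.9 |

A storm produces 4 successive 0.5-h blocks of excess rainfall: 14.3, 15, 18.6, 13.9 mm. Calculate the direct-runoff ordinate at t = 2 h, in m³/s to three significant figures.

By discrete convolution, Q_j = Σ (P_i / 10 mm) · U_{j−i}.
At t = 2 h (j=4): Q = (14.3/10)·20.7 + (15/10)·28.7 + (18.6/10)·16.2 + (13.9/10)·7.8 = 114 m³/s.

Q ≈ 114 m³/s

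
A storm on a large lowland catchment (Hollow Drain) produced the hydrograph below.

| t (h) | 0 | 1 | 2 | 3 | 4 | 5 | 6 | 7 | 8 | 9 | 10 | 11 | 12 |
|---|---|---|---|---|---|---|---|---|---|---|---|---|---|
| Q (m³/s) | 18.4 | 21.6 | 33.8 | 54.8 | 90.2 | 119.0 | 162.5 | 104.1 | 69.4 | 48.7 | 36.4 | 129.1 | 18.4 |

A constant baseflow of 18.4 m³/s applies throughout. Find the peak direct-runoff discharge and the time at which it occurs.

Subtracting baseflow gives direct-runoff ordinates: 0.0, 3.2, 15.4, 36.4, 71.8, 100.6, 144.1, 85.7, 51.0, 30.3, 18.0, 110.7, 0.0 m³/s.
The maximum is 144.1 m³/s, occurring at the reading for t = 6 h.

Q_p = 144.1 m³/s at t = 6 h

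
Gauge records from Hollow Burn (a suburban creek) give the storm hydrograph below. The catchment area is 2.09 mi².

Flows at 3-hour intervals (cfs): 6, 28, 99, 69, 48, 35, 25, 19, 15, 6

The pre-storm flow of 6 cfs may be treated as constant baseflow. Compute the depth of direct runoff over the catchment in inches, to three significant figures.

Direct runoff: 0.0, 22.0, 93.0, 63.0, 42.0, 29.0, 19.0, 13.0, 9.0, 0.0 cfs; ΣQ_DR = 290.0 cfs.
V = ΣQ_DR · Δt = 290.0 × 10800 s = 3.132 × 10^6 ft³.
Over A = 2.09 mi², depth = V / A = 0.645 in.

d ≈ 0.645 in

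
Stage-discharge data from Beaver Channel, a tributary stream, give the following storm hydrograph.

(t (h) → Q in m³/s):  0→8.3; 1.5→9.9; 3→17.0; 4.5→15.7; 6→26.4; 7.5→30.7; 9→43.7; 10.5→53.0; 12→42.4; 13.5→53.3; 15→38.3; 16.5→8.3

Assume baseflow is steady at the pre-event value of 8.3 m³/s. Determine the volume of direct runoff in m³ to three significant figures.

V ≈ 1.34 × 10^6 m³

Direct-runoff ordinates (Q − Q_b): 0.0, 1.6, 8.7, 7.4, 18.1, 22.4, 35.4, 44.7, 34.1, 45.0, 30.0, 0.0 m³/s.
ΣQ_DR = 247.4 m³/s.
With Δt = 1.5 h = 5400 s, V = ΣQ_DR · Δt = 247.4 × 5400 = 1.34 × 10^6 m³.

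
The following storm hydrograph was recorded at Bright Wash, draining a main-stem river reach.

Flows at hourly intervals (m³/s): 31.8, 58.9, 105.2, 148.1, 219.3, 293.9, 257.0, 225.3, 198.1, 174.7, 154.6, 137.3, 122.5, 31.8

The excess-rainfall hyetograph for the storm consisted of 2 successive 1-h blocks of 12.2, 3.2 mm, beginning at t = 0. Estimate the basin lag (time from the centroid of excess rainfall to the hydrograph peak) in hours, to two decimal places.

t_L ≈ 4.29 h

Centroid of excess rainfall: t_c = Σ P_i·t̄_i / ΣP_i = 0.7078 h (block centres at 0.5, 1.5 h).
Hydrograph peak occurs at t = 5 h, so basin lag t_L = 5 − 0.7078 = 4.29 h.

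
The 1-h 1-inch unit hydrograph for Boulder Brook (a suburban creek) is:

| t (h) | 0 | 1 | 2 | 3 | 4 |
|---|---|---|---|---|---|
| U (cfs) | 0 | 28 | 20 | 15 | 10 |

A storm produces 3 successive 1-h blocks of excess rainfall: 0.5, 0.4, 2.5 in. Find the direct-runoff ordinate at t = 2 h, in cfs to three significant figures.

Q ≈ 21.2 cfs

By discrete convolution, Q_j = Σ (P_i / 1 in) · U_{j−i}.
At t = 2 h (j=2): Q = (0.5/1)·20 + (0.4/1)·28 + (2.5/1)·0 = 21.2 cfs.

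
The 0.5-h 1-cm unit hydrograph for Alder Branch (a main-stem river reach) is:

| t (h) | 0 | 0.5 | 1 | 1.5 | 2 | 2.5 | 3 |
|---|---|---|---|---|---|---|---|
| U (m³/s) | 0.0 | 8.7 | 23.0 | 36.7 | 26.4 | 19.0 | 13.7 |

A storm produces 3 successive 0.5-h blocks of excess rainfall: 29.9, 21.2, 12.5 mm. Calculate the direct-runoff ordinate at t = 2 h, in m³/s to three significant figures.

Q ≈ 185 m³/s

By discrete convolution, Q_j = Σ (P_i / 10 mm) · U_{j−i}.
At t = 2 h (j=4): Q = (29.9/10)·26.4 + (21.2/10)·36.7 + (12.5/10)·23.0 = 185 m³/s.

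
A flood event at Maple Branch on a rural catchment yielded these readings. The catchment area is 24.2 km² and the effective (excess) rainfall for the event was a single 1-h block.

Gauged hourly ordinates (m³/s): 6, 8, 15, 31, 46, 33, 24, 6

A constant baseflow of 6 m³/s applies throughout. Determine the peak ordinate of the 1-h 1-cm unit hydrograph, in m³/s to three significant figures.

Direct runoff: 0.0, 2.0, 9.0, 25.0, 40.0, 27.0, 18.0, 0.0 m³/s; ΣQ_DR = 121.0 m³/s, peak = 40.0 m³/s.
Runoff depth d = ΣQ_DR·Δt / A = 121.0 × 3600 / (24.2 km²) = 18.00 mm.
The 1-cm UH is the DRH scaled by (10 mm)/d, so U_p = 40.0 × 10/18.00 = 22.2 m³/s.

U_p ≈ 22.2 m³/s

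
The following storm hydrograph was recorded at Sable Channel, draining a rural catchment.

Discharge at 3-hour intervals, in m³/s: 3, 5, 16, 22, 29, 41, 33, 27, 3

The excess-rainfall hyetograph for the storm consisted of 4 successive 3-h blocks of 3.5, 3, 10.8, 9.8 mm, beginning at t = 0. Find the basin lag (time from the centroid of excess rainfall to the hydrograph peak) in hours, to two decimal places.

t_L ≈ 7.52 h

Centroid of excess rainfall: t_c = Σ P_i·t̄_i / ΣP_i = 7.4779 h (block centres at 1.5, 4.5, 7.5, 10.5 h).
Hydrograph peak occurs at t = 15 h, so basin lag t_L = 15 − 7.4779 = 7.52 h.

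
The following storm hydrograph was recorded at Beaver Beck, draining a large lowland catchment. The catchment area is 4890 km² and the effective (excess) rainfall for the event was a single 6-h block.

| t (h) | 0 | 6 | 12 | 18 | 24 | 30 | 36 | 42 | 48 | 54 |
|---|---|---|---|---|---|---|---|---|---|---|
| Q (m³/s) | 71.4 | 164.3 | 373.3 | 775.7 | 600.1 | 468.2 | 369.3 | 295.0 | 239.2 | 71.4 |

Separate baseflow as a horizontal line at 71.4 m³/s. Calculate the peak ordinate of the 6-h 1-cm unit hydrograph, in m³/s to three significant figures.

U_p ≈ 588 m³/s

Direct runoff: 0.0, 92.9, 301.9, 704.3, 528.7, 396.8, 297.9, 223.6, 167.8, 0.0 m³/s; ΣQ_DR = 2714 m³/s, peak = 704.3 m³/s.
Runoff depth d = ΣQ_DR·Δt / A = 2714 × 21600 / (4890 km²) = 11.99 mm.
The 1-cm UH is the DRH scaled by (10 mm)/d, so U_p = 704.3 × 10/11.99 = 588 m³/s.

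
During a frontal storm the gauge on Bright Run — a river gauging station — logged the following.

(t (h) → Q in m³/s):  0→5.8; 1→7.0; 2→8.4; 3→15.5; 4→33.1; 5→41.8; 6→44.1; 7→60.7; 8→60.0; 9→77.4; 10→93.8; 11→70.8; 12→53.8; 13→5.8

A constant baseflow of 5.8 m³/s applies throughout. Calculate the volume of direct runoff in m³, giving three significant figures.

V ≈ 1.79 × 10^6 m³

Direct-runoff ordinates (Q − Q_b): 0.0, 1.2, 2.6, 9.7, 27.3, 36.0, 38.3, 54.9, 54.2, 71.6, 88.0, 65.0, 48.0, 0.0 m³/s.
ΣQ_DR = 496.8 m³/s.
With Δt = 1 h = 3600 s, V = ΣQ_DR · Δt = 496.8 × 3600 = 1.79 × 10^6 m³.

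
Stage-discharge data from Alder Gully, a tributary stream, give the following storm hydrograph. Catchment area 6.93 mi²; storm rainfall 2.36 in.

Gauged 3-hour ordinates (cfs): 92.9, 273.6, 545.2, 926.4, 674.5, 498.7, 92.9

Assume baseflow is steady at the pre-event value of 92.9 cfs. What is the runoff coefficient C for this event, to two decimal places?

C ≈ 0.70

ΣQ_DR = 2454 cfs; V = ΣQ_DR·Δt = 2.650 × 10^7 ft³.
Runoff depth d = V / A = 1.646 in.
C = d / P = 1.646 / 2.36 = 0.70.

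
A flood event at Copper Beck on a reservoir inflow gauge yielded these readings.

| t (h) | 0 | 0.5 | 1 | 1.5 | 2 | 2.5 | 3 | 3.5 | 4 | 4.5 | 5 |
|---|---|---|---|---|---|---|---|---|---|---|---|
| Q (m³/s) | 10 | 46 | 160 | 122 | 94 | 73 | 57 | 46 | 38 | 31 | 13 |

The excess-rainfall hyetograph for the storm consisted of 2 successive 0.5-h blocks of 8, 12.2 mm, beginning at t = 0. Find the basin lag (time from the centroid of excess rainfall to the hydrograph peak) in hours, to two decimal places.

Centroid of excess rainfall: t_c = Σ P_i·t̄_i / ΣP_i = 0.5520 h (block centres at 0.25, 0.75 h).
Hydrograph peak occurs at t = 1 h, so basin lag t_L = 1 − 0.5520 = 0.45 h.

t_L ≈ 0.45 h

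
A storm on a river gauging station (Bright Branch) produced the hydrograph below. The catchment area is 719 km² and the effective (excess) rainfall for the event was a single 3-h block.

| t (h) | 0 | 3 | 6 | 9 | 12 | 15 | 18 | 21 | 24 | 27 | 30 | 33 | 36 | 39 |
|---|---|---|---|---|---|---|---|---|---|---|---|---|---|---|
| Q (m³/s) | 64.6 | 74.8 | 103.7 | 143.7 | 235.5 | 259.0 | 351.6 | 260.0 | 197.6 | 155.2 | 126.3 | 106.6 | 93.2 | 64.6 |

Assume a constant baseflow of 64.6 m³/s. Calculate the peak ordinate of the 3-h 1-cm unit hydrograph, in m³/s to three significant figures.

U_p ≈ 143 m³/s

Direct runoff: 0.0, 10.2, 39.1, 79.1, 170.9, 194.4, 287.0, 195.4, 133.0, 90.6, 61.7, 42.0, 28.6, 0.0 m³/s; ΣQ_DR = 1332 m³/s, peak = 287.0 m³/s.
Runoff depth d = ΣQ_DR·Δt / A = 1332 × 10800 / (719 km²) = 20.01 mm.
The 1-cm UH is the DRH scaled by (10 mm)/d, so U_p = 287.0 × 10/20.01 = 143 m³/s.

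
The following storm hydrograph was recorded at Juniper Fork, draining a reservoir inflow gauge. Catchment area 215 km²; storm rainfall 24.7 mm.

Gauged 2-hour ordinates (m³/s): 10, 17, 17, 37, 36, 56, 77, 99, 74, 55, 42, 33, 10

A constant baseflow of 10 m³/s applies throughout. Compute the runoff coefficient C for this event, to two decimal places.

C ≈ 0.59

ΣQ_DR = 433.0 m³/s; V = ΣQ_DR·Δt = 3.118 × 10^6 m³.
Runoff depth d = V / A = 14.50 mm.
C = d / P = 14.50 / 24.7 = 0.59.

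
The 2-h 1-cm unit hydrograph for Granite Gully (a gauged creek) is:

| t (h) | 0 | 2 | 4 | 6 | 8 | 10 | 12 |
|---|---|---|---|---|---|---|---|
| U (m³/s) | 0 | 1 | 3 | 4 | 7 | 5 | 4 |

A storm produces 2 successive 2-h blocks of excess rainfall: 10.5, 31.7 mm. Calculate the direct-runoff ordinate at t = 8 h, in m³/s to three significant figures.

Q ≈ 20.0 m³/s

By discrete convolution, Q_j = Σ (P_i / 10 mm) · U_{j−i}.
At t = 8 h (j=4): Q = (10.5/10)·7 + (31.7/10)·4 = 20.0 m³/s.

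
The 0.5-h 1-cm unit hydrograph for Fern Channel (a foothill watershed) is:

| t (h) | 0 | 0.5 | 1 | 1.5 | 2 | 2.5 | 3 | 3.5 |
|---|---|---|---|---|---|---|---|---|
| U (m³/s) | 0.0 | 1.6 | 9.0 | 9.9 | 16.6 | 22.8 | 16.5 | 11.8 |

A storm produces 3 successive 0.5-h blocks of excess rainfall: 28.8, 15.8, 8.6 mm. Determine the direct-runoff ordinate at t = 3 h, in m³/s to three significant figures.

By discrete convolution, Q_j = Σ (P_i / 10 mm) · U_{j−i}.
At t = 3 h (j=6): Q = (28.8/10)·16.5 + (15.8/10)·22.8 + (8.6/10)·16.6 = 97.8 m³/s.

Q ≈ 97.8 m³/s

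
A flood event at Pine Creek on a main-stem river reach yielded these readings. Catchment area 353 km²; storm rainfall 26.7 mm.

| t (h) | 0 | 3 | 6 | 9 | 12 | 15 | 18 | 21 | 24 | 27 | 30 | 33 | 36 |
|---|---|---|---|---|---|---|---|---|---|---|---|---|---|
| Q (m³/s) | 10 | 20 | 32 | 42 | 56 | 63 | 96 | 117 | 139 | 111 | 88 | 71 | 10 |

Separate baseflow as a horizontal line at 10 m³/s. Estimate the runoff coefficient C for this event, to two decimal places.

ΣQ_DR = 725.0 m³/s; V = ΣQ_DR·Δt = 7.830 × 10^6 m³.
Runoff depth d = V / A = 22.18 mm.
C = d / P = 22.18 / 26.7 = 0.83.

C ≈ 0.83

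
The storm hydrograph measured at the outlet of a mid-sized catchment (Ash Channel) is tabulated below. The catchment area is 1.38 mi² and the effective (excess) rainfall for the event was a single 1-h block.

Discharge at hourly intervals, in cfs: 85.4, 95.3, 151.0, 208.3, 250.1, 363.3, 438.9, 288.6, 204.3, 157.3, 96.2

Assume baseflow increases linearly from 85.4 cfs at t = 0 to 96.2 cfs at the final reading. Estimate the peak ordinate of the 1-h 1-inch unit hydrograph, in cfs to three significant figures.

U_p ≈ 231 cfs

Direct runoff: 0.00, 8.82, 63.44, 119.66, 160.38, 272.50, 347.02, 195.64, 110.26, 62.18, 0.00 cfs; ΣQ_DR = 1340 cfs, peak = 347.02 cfs.
Runoff depth d = ΣQ_DR·Δt / A = 1340 × 3600 / (1.38 mi²) = 1.505 in.
The 1-inch UH is the DRH scaled by (1 in)/d, so U_p = 347.02 × 1/1.505 = 231 cfs.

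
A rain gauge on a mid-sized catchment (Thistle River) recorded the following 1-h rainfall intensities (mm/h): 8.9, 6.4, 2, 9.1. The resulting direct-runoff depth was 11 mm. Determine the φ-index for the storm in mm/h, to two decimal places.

Only the 3 blocks with intensity above φ contribute runoff: 8.9, 6.4, 9.1 mm/h.
Σ(I−φ)·Δt = d  ⇒  (8.9+6.4+9.1 − 3φ)·1 = 11
φ = (24.40 − 11/1) / 3 = 4.47 mm/h.

φ ≈ 4.47 mm/h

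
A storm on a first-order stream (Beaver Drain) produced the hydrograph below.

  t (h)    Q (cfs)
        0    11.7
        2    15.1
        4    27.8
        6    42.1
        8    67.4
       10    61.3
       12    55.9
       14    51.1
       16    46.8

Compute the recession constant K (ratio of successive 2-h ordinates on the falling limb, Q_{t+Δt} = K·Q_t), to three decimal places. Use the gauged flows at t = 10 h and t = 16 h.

K ≈ 0.914

Using the recession-limb readings at t = 10 h and t = 16 h: Q falls from 61.3 to 46.8 cfs over 3 intervals.
K = (Q₂/Q₁)^(1/3) = (46.8/61.3)^(1/3) = 0.914.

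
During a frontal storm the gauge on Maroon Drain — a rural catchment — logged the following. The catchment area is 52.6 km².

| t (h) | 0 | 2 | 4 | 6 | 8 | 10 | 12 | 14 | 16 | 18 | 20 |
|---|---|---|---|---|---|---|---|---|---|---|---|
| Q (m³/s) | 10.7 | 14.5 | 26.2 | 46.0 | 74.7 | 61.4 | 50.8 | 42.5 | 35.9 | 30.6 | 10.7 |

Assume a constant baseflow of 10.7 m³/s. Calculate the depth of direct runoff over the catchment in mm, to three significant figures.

Direct runoff: 0.0, 3.8, 15.5, 35.3, 64.0, 50.7, 40.1, 31.8, 25.2, 19.9, 0.0 m³/s; ΣQ_DR = 286.3 m³/s.
V = ΣQ_DR · Δt = 286.3 × 7200 s = 2.061 × 10^6 m³.
Over A = 52.6 km², depth = V / A = 39.2 mm.

d ≈ 39.2 mm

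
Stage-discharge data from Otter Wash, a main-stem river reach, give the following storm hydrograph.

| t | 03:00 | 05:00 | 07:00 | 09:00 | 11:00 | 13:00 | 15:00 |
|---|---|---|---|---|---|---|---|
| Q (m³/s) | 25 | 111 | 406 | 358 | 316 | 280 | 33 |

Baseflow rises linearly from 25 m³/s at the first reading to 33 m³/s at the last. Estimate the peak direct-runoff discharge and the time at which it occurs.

Q_p = 378.33 m³/s at t = 07:00

Subtracting baseflow gives direct-runoff ordinates: 0.00, 84.67, 378.33, 329.00, 285.67, 248.33, 0.00 m³/s.
The maximum is 378.33 m³/s, occurring at the reading for t = 07:00.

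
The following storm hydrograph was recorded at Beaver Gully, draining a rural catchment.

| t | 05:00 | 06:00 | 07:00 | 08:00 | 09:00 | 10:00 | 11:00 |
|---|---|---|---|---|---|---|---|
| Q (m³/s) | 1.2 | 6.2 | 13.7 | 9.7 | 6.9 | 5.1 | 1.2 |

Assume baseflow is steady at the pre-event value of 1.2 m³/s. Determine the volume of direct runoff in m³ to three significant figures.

V ≈ 1.28 × 10^5 m³

Direct-runoff ordinates (Q − Q_b): 0.0, 5.0, 12.5, 8.5, 5.7, 3.9, 0.0 m³/s.
ΣQ_DR = 35.60 m³/s.
With Δt = 1 h = 3600 s, V = ΣQ_DR · Δt = 35.60 × 3600 = 1.28 × 10^5 m³.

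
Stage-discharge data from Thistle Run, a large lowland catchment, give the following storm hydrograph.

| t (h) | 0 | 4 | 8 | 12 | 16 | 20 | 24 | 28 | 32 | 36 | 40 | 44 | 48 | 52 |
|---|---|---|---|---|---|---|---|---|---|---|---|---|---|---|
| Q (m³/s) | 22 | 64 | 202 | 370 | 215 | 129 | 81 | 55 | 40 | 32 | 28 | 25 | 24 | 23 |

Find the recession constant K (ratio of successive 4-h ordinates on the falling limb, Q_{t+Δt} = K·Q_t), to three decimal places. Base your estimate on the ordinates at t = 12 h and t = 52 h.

Using the recession-limb readings at t = 12 h and t = 52 h: Q falls from 370 to 23 m³/s over 10 intervals.
K = (Q₂/Q₁)^(1/10) = (23/370)^(1/10) = 0.757.

K ≈ 0.757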